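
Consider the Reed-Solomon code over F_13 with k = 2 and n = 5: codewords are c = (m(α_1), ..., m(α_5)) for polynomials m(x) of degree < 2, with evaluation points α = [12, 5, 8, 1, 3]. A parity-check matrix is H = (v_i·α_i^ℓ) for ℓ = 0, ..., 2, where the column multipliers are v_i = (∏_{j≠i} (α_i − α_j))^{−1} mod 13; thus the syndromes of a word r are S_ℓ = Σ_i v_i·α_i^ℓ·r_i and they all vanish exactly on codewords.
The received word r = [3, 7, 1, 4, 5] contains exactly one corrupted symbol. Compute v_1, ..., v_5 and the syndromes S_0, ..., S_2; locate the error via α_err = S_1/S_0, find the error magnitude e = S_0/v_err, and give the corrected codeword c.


S = (12, 8, 1), error at position 2, error magnitude e = 1, c = [3, 6, 1, 4, 5].

Step 1: column multipliers v_i = (∏_{j≠i}(α_i − α_j))^{−1} mod 13.
  i = 1 (α = 12): (12−5)(12−8)(12−1)(12−3) = 7·4·11·9 = 2772 ≡ 3, so v_1 = 3^{−1} = 9 (mod 13).
  i = 2 (α = 5): (5−12)(5−8)(5−1)(5−3) = (−7)·(−3)·4·2 = 168 ≡ 12, so v_2 = 12^{−1} = 12 (mod 13).
  i = 3 (α = 8): (8−12)(8−5)(8−1)(8−3) = (−4)·3·7·5 = −420 ≡ 9, so v_3 = 9^{−1} = 3 (mod 13).
  i = 4 (α = 1): (1−12)(1−5)(1−8)(1−3) = (−11)·(−4)·(−7)·(−2) = 616 ≡ 5, so v_4 = 5^{−1} = 8 (mod 13).
  i = 5 (α = 3): (3−12)(3−5)(3−8)(3−1) = (−9)·(−2)·(−5)·2 = −180 ≡ 2, so v_5 = 2^{−1} = 7 (mod 13).
  v = [9, 12, 3, 8, 7].
Step 2: syndromes of r = [3, 7, 1, 4, 5] (all sums mod 13).
  S_0 = Σ v_i r_i = 9·3 + 12·7 + 3·1 + 8·4 + 7·5 = 181 ≡ 12.
  S_1 = Σ v_i α_i r_i = 9·12·3 + 12·5·7 + 3·8·1 + 8·1·4 + 7·3·5 = 905 ≡ 8.
  α_i^2 mod 13 = [1, 12, 12, 1, 9].
  S_2 = Σ v_i α_i^2 r_i = 9·1·3 + 12·12·7 + 3·12·1 + 8·1·4 + 7·9·5 = 1418 ≡ 1.
  S = (12, 8, 1) ≠ 0, so r is not a codeword (an error is present).
Step 3: locate the error. For a single error e at position i, S_ℓ = v_i·e·α_i^ℓ, so α_err = S_1/S_0.
  S_0^{−1} = 12^{−1} = 12 (mod 13), so α_err = 8·12 = 96 ≡ 5 = α_2. Error position i = 2.
  Consistency check: S_2/S_1 = 1·5 = 5 ≡ 5 = α_err ✓ (single-error assumption holds).
Step 4: error magnitude e = S_0/v_2 = S_0·∏_{j≠2}(α_2 − α_j) = 12·12 = 144 ≡ 1 (mod 13).
Step 5: correct position 2: c_2 = r_2 − e = 7 − 1 ≡ 6 (mod 13). Hence c = [3, 6, 1, 4, 5].
  Check: interpolating c through the α_i gives m(x) = 10 + 7·x (degree < 2) with m(α_i) = c_i for every i, so c is indeed a codeword.


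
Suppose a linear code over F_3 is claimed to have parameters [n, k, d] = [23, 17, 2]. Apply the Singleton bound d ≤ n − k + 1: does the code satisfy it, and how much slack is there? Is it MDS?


Singleton RHS = n − k + 1 = 7, slack = 5, bound satisfied, not MDS.

Singleton bound: d ≤ n − k + 1.
Here n = 23, k = 17, so n − k + 1 = 7.
Given d = 2, check d ≤ 7: YES.
Slack = (n − k + 1) − d = 5.
The code is NOT MDS (slack = 5 > 0).
Description: the claimed parameters are [23, 17, 2]_3; such a code would be non-MDS.


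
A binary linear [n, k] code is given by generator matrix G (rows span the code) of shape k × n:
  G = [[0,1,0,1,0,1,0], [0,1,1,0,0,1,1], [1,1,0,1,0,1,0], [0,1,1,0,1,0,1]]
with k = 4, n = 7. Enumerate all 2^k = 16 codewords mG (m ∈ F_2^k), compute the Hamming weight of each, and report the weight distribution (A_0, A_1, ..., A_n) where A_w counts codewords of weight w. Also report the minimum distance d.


Weight distribution: A_0 = 1, A_1 = 1, A_2 = 1, A_3 = 4, A_4 = 5, A_5 = 3, A_6 = 1. Minimum distance d = 1.

Enumerate all 2^4 = 16 messages m ∈ F_2^4.
For each, compute codeword c = mG in F_2^7, then tally its weight.
  m = 0000 → c = 0000000, weight = 0.
  m = 1000 → c = 0101010, weight = 3.
  m = 0100 → c = 0110011, weight = 4.
  m = 1100 → c = 0011001, weight = 3.
  m = 0010 → c = 1101010, weight = 4.
  m = 1010 → c = 1000000, weight = 1.
  m = 0110 → c = 1011001, weight = 4.
  m = 1110 → c = 1110011, weight = 5.
  m = 0001 → c = 0110101, weight = 4.
  m = 1001 → c = 0011111, weight = 5.
  m = 0101 → c = 0000110, weight = 2.
  m = 1101 → c = 0101100, weight = 3.
  m = 0011 → c = 1011111, weight = 6.
  m = 1011 → c = 1110101, weight = 5.
  m = 0111 → c = 1101100, weight = 4.
  m = 1111 → c = 1000110, weight = 3.
Tally weights:
  weight 0: 1 codewords.
  weight 1: 1 codewords.
  weight 2: 1 codewords.
  weight 3: 4 codewords.
  weight 4: 5 codewords.
  weight 5: 3 codewords.
  weight 6: 1 codewords.
Minimum distance d = smallest w > 0 with A_w > 0 = 1.
Sanity: Σ A_w = 16 = 2^4 = 16 ✓.


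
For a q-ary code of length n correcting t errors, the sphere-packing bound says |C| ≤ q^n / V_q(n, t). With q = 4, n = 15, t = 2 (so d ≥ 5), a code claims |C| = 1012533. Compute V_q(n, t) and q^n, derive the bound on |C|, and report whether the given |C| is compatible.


V_q(n, t) = 991, q^n = 1073741824, Hamming bound = 1083493, |C| = 1012533 ≤ bound (satisfied).

Step 1: Compute V_q(n, t) = Σ_{j=0}^2 C(n, j) (q−1)^j.
  j = 0: C(15,0)·(3)^0 = 1·1 = 1.
  j = 1: C(15,1)·(3)^1 = 15·3 = 45.
  j = 2: C(15,2)·(3)^2 = 105·9 = 945.
  V_q(n, t) = 1 + 45 + 945 = 991.
Step 2: q^n = 4^15 = 1073741824.
Step 3: Hamming bound ⌊q^n / V_q(n,t)⌋ = ⌊1073741824/991⌋ = 1083493.
Step 4: Compare |C| = 1012533 to 1083493: satisfied.
The claimed |C| lies below the Hamming bound.


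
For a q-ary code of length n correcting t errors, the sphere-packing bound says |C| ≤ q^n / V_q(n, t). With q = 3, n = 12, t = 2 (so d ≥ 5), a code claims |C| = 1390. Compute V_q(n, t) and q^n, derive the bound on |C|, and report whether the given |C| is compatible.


V_q(n, t) = 289, q^n = 531441, Hamming bound = 1838, |C| = 1390 ≤ bound (satisfied).

Step 1: Compute V_q(n, t) = Σ_{j=0}^2 C(n, j) (q−1)^j.
  j = 0: C(12,0)·(2)^0 = 1·1 = 1.
  j = 1: C(12,1)·(2)^1 = 12·2 = 24.
  j = 2: C(12,2)·(2)^2 = 66·4 = 264.
  V_q(n, t) = 1 + 24 + 264 = 289.
Step 2: q^n = 3^12 = 531441.
Step 3: Hamming bound ⌊q^n / V_q(n,t)⌋ = ⌊531441/289⌋ = 1838.
Step 4: Compare |C| = 1390 to 1838: satisfied.
The claimed |C| lies below the Hamming bound.


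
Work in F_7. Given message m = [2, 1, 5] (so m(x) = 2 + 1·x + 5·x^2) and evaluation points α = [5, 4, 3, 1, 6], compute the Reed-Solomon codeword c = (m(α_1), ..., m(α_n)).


c = [6, 2, 1, 1, 6]

Message polynomial: m(x) = 2 + 1·x + 5·x^2 (mod 7).
For each evaluation point α_i, compute m(α_i) mod 7:
  α_1 = 5: Horner steps 5 → 5 → 6, so m(5) = 6.
  α_2 = 4: Horner steps 5 → 0 → 2, so m(4) = 2.
  α_3 = 3: Horner steps 5 → 2 → 1, so m(3) = 1.
  α_4 = 1: Horner steps 5 → 6 → 1, so m(1) = 1.
  α_5 = 6: Horner steps 5 → 3 → 6, so m(6) = 6.
Codeword c = [6, 2, 1, 1, 6] ∈ F_7^5.


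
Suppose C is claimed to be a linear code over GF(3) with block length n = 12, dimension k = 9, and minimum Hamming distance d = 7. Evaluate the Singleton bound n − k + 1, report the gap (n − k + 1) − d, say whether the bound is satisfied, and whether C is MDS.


Singleton RHS = n − k + 1 = 4, slack = -3, bound violated (no such code; not MDS).

Singleton bound: d ≤ n − k + 1.
Here n = 12, k = 9, so n − k + 1 = 4.
Given d = 7, check d ≤ 4: NO.
Slack = (n − k + 1) − d = -3.
The slack is negative: d = 7 exceeds n − k + 1 = 4 by 3, so the Singleton bound is violated and no linear [12, 9, 7]_3 code can exist. In particular it is not MDS (MDS requires d = n − k + 1 exactly).
Description: the claimed parameters are [12, 9, 7]_3; such a code would be impossible (violates the Singleton bound).


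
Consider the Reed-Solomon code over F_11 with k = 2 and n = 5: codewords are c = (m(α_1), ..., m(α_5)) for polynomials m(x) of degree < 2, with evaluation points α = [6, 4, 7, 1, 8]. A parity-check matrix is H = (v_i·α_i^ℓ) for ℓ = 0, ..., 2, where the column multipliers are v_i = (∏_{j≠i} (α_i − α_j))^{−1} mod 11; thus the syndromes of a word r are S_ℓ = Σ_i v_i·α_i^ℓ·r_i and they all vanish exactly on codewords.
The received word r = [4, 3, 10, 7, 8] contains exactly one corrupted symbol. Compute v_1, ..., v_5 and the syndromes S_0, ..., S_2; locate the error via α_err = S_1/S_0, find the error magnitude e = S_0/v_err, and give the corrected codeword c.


S = (3, 2, 5), error at position 5, error magnitude e = 3, c = [4, 3, 10, 7, 5].

Step 1: column multipliers v_i = (∏_{j≠i}(α_i − α_j))^{−1} mod 11.
  i = 1 (α = 6): (6−4)(6−7)(6−1)(6−8) = 2·(−1)·5·(−2) = 20 ≡ 9, so v_1 = 9^{−1} = 5 (mod 11).
  i = 2 (α = 4): (4−6)(4−7)(4−1)(4−8) = (−2)·(−3)·3·(−4) = −72 ≡ 5, so v_2 = 5^{−1} = 9 (mod 11).
  i = 3 (α = 7): (7−6)(7−4)(7−1)(7−8) = 1·3·6·(−1) = −18 ≡ 4, so v_3 = 4^{−1} = 3 (mod 11).
  i = 4 (α = 1): (1−6)(1−4)(1−7)(1−8) = (−5)·(−3)·(−6)·(−7) = 630 ≡ 3, so v_4 = 3^{−1} = 4 (mod 11).
  i = 5 (α = 8): (8−6)(8−4)(8−7)(8−1) = 2·4·1·7 = 56 ≡ 1, so v_5 = 1^{−1} = 1 (mod 11).
  v = [5, 9, 3, 4, 1].
Step 2: syndromes of r = [4, 3, 10, 7, 8] (all sums mod 11).
  S_0 = Σ v_i r_i = 5·4 + 9·3 + 3·10 + 4·7 + 1·8 = 113 ≡ 3.
  S_1 = Σ v_i α_i r_i = 5·6·4 + 9·4·3 + 3·7·10 + 4·1·7 + 1·8·8 = 530 ≡ 2.
  α_i^2 mod 11 = [3, 5, 5, 1, 9].
  S_2 = Σ v_i α_i^2 r_i = 5·3·4 + 9·5·3 + 3·5·10 + 4·1·7 + 1·9·8 = 445 ≡ 5.
  S = (3, 2, 5) ≠ 0, so r is not a codeword (an error is present).
Step 3: locate the error. For a single error e at position i, S_ℓ = v_i·e·α_i^ℓ, so α_err = S_1/S_0.
  S_0^{−1} = 3^{−1} = 4 (mod 11), so α_err = 2·4 = 8 ≡ 8 = α_5. Error position i = 5.
  Consistency check: S_2/S_1 = 5·6 = 30 ≡ 8 = α_err ✓ (single-error assumption holds).
Step 4: error magnitude e = S_0/v_5 = S_0·∏_{j≠5}(α_5 − α_j) = 3·1 = 3 ≡ 3 (mod 11).
Step 5: correct position 5: c_5 = r_5 − e = 8 − 3 ≡ 5 (mod 11). Hence c = [4, 3, 10, 7, 5].
  Check: interpolating c through the α_i gives m(x) = 1 + 6·x (degree < 2) with m(α_i) = c_i for every i, so c is indeed a codeword.


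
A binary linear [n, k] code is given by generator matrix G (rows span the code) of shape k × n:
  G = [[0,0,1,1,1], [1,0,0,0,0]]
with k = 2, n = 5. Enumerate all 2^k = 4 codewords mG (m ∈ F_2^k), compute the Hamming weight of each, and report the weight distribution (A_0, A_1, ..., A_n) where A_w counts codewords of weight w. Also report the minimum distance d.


Weight distribution: A_0 = 1, A_1 = 1, A_3 = 1, A_4 = 1. Minimum distance d = 1.

Enumerate all 2^2 = 4 messages m ∈ F_2^2.
For each, compute codeword c = mG in F_2^5, then tally its weight.
  m = 00 → c = 00000, weight = 0.
  m = 10 → c = 00111, weight = 3.
  m = 01 → c = 10000, weight = 1.
  m = 11 → c = 10111, weight = 4.
Tally weights:
  weight 0: 1 codewords.
  weight 1: 1 codewords.
  weight 3: 1 codewords.
  weight 4: 1 codewords.
Minimum distance d = smallest w > 0 with A_w > 0 = 1.
Sanity: Σ A_w = 4 = 2^2 = 4 ✓.


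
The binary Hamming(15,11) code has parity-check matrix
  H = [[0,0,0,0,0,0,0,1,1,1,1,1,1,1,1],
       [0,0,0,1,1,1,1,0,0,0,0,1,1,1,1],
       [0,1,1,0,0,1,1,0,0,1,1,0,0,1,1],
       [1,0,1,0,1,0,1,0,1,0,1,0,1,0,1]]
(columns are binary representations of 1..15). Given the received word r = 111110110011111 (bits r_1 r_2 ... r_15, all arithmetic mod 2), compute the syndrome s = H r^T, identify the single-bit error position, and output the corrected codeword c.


s = (0, 1, 0, 1)^T, error position = 5, corrected codeword c = 111100110011111

Compute s = H r^T mod 2 one row at a time:
  s_1 = 1 + 0 + 0 + 1 + 1 + 1 + 1 + 1 = 6 ≡ 0 (mod 2).
  s_2 = 1 + 1 + 0 + 1 + 1 + 1 + 1 + 1 = 7 ≡ 1 (mod 2).
  s_3 = 1 + 1 + 0 + 1 + 0 + 1 + 1 + 1 = 6 ≡ 0 (mod 2).
  s_4 = 1 + 1 + 1 + 1 + 0 + 1 + 1 + 1 = 7 ≡ 1 (mod 2).
s = (0, 1, 0, 1)^T — this equals column 5 of H (binary 0101), so error is at position 5.
Correct: flip bit 5 of r = 111110110011111 to get c = 111100110011111.


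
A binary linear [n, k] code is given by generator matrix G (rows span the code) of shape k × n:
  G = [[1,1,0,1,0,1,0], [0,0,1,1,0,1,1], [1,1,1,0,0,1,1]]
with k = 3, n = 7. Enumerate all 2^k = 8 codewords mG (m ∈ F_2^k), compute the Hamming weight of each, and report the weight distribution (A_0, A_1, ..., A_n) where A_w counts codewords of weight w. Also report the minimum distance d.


Weight distribution: A_0 = 1, A_1 = 1, A_3 = 2, A_4 = 3, A_5 = 1. Minimum distance d = 1.

Enumerate all 2^3 = 8 messages m ∈ F_2^3.
For each, compute codeword c = mG in F_2^7, then tally its weight.
  m = 000 → c = 0000000, weight = 0.
  m = 100 → c = 1101010, weight = 4.
  m = 010 → c = 0011011, weight = 4.
  m = 110 → c = 1110001, weight = 4.
  m = 001 → c = 1110011, weight = 5.
  m = 101 → c = 0011001, weight = 3.
  m = 011 → c = 1101000, weight = 3.
  m = 111 → c = 0000010, weight = 1.
Tally weights:
  weight 0: 1 codewords.
  weight 1: 1 codewords.
  weight 3: 2 codewords.
  weight 4: 3 codewords.
  weight 5: 1 codewords.
Minimum distance d = smallest w > 0 with A_w > 0 = 1.
Sanity: Σ A_w = 8 = 2^3 = 8 ✓.


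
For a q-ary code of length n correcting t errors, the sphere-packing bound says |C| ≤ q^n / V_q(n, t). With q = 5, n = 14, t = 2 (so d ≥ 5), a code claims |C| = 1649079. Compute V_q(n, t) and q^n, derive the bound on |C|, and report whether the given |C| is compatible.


V_q(n, t) = 1513, q^n = 6103515625, Hamming bound = 4034048, |C| = 1649079 ≤ bound (satisfied).

Step 1: Compute V_q(n, t) = Σ_{j=0}^2 C(n, j) (q−1)^j.
  j = 0: C(14,0)·(4)^0 = 1·1 = 1.
  j = 1: C(14,1)·(4)^1 = 14·4 = 56.
  j = 2: C(14,2)·(4)^2 = 91·16 = 1456.
  V_q(n, t) = 1 + 56 + 1456 = 1513.
Step 2: q^n = 5^14 = 6103515625.
Step 3: Hamming bound ⌊q^n / V_q(n,t)⌋ = ⌊6103515625/1513⌋ = 4034048.
Step 4: Compare |C| = 1649079 to 4034048: satisfied.
The claimed |C| lies below the Hamming bound.


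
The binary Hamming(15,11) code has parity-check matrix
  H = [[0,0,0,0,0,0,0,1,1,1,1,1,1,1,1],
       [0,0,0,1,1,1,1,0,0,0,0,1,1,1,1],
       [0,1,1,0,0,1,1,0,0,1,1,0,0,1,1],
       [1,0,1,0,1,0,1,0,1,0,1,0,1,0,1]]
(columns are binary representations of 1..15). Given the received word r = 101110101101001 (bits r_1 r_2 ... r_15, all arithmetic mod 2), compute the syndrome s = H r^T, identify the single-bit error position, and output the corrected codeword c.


s = (0, 1, 0, 0)^T, error position = 4, corrected codeword c = 101010101101001

Compute s = H r^T mod 2 one row at a time:
  s_1 = 0 + 1 + 1 + 0 + 1 + 0 + 0 + 1 = 4 ≡ 0 (mod 2).
  s_2 = 1 + 1 + 0 + 1 + 1 + 0 + 0 + 1 = 5 ≡ 1 (mod 2).
  s_3 = 0 + 1 + 0 + 1 + 1 + 0 + 0 + 1 = 4 ≡ 0 (mod 2).
  s_4 = 1 + 1 + 1 + 1 + 1 + 0 + 0 + 1 = 6 ≡ 0 (mod 2).
s = (0, 1, 0, 0)^T — this equals column 4 of H (binary 0100), so error is at position 4.
Correct: flip bit 4 of r = 101110101101001 to get c = 101010101101001.


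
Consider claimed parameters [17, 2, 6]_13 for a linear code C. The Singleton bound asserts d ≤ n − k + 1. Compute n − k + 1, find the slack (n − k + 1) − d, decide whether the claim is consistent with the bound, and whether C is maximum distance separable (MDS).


Singleton RHS = n − k + 1 = 16, slack = 10, bound satisfied, not MDS.

Singleton bound: d ≤ n − k + 1.
Here n = 17, k = 2, so n − k + 1 = 16.
Given d = 6, check d ≤ 16: YES.
Slack = (n − k + 1) − d = 10.
The code is NOT MDS (slack = 10 > 0).
Description: the claimed parameters are [17, 2, 6]_13; such a code would be non-MDS.


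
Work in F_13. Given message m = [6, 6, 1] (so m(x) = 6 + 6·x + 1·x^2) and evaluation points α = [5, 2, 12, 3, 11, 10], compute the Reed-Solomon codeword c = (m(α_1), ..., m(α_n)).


c = [9, 9, 1, 7, 11, 10]

Message polynomial: m(x) = 6 + 6·x + 1·x^2 (mod 13).
For each evaluation point α_i, compute m(α_i) mod 13:
  α_1 = 5: Horner steps 1 → 11 → 9, so m(5) = 9.
  α_2 = 2: Horner steps 1 → 8 → 9, so m(2) = 9.
  α_3 = 12: Horner steps 1 → 5 → 1, so m(12) = 1.
  α_4 = 3: Horner steps 1 → 9 → 7, so m(3) = 7.
  α_5 = 11: Horner steps 1 → 4 → 11, so m(11) = 11.
  α_6 = 10: Horner steps 1 → 3 → 10, so m(10) = 10.
Codeword c = [9, 9, 1, 7, 11, 10] ∈ F_13^6.


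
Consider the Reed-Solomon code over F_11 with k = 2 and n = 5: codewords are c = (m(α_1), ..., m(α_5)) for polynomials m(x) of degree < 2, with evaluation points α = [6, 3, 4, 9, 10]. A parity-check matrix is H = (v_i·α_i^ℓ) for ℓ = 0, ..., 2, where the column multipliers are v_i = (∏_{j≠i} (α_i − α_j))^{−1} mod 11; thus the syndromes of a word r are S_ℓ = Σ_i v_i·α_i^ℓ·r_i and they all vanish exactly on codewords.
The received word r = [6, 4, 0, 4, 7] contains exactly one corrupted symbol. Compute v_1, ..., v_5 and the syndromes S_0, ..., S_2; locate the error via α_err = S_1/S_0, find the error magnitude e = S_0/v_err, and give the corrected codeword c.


S = (8, 2, 6), error at position 2, error magnitude e = 7, c = [6, 8, 0, 4, 7].

Step 1: column multipliers v_i = (∏_{j≠i}(α_i − α_j))^{−1} mod 11.
  i = 1 (α = 6): (6−3)(6−4)(6−9)(6−10) = 3·2·(−3)·(−4) = 72 ≡ 6, so v_1 = 6^{−1} = 2 (mod 11).
  i = 2 (α = 3): (3−6)(3−4)(3−9)(3−10) = (−3)·(−1)·(−6)·(−7) = 126 ≡ 5, so v_2 = 5^{−1} = 9 (mod 11).
  i = 3 (α = 4): (4−6)(4−3)(4−9)(4−10) = (−2)·1·(−5)·(−6) = −60 ≡ 6, so v_3 = 6^{−1} = 2 (mod 11).
  i = 4 (α = 9): (9−6)(9−3)(9−4)(9−10) = 3·6·5·(−1) = −90 ≡ 9, so v_4 = 9^{−1} = 5 (mod 11).
  i = 5 (α = 10): (10−6)(10−3)(10−4)(10−9) = 4·7·6·1 = 168 ≡ 3, so v_5 = 3^{−1} = 4 (mod 11).
  v = [2, 9, 2, 5, 4].
Step 2: syndromes of r = [6, 4, 0, 4, 7] (all sums mod 11).
  S_0 = Σ v_i r_i = 2·6 + 9·4 + 2·0 + 5·4 + 4·7 = 96 ≡ 8.
  S_1 = Σ v_i α_i r_i = 2·6·6 + 9·3·4 + 2·4·0 + 5·9·4 + 4·10·7 = 640 ≡ 2.
  α_i^2 mod 11 = [3, 9, 5, 4, 1].
  S_2 = Σ v_i α_i^2 r_i = 2·3·6 + 9·9·4 + 2·5·0 + 5·4·4 + 4·1·7 = 468 ≡ 6.
  S = (8, 2, 6) ≠ 0, so r is not a codeword (an error is present).
Step 3: locate the error. For a single error e at position i, S_ℓ = v_i·e·α_i^ℓ, so α_err = S_1/S_0.
  S_0^{−1} = 8^{−1} = 7 (mod 11), so α_err = 2·7 = 14 ≡ 3 = α_2. Error position i = 2.
  Consistency check: S_2/S_1 = 6·6 = 36 ≡ 3 = α_err ✓ (single-error assumption holds).
Step 4: error magnitude e = S_0/v_2 = S_0·∏_{j≠2}(α_2 − α_j) = 8·5 = 40 ≡ 7 (mod 11).
Step 5: correct position 2: c_2 = r_2 − e = 4 − 7 ≡ 8 (mod 11). Hence c = [6, 8, 0, 4, 7].
  Check: interpolating c through the α_i gives m(x) = 10 + 3·x (degree < 2) with m(α_i) = c_i for every i, so c is indeed a codeword.


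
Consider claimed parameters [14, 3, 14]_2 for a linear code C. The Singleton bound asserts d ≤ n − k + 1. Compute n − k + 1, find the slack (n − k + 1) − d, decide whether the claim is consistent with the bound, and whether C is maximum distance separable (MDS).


Singleton RHS = n − k + 1 = 12, slack = -2, bound violated (no such code; not MDS).

Singleton bound: d ≤ n − k + 1.
Here n = 14, k = 3, so n − k + 1 = 12.
Given d = 14, check d ≤ 12: NO.
Slack = (n − k + 1) − d = -2.
The slack is negative: d = 14 exceeds n − k + 1 = 12 by 2, so the Singleton bound is violated and no linear [14, 3, 14]_2 code can exist. In particular it is not MDS (MDS requires d = n − k + 1 exactly).
Description: the claimed parameters are [14, 3, 14]_2; such a code would be impossible (violates the Singleton bound).


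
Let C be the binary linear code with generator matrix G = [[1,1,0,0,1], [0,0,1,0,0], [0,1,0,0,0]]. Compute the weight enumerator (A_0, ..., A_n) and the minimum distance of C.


Weight distribution: A_0 = 1, A_1 = 2, A_2 = 2, A_3 = 2, A_4 = 1. Minimum distance d = 1.

Enumerate all 2^3 = 8 messages m ∈ F_2^3.
For each, compute codeword c = mG in F_2^5, then tally its weight.
  m = 000 → c = 00000, weight = 0.
  m = 100 → c = 11001, weight = 3.
  m = 010 → c = 00100, weight = 1.
  m = 110 → c = 11101, weight = 4.
  m = 001 → c = 01000, weight = 1.
  m = 101 → c = 10001, weight = 2.
  m = 011 → c = 01100, weight = 2.
  m = 111 → c = 10101, weight = 3.
Tally weights:
  weight 0: 1 codewords.
  weight 1: 2 codewords.
  weight 2: 2 codewords.
  weight 3: 2 codewords.
  weight 4: 1 codewords.
Minimum distance d = smallest w > 0 with A_w > 0 = 1.
Sanity: Σ A_w = 8 = 2^3 = 8 ✓.


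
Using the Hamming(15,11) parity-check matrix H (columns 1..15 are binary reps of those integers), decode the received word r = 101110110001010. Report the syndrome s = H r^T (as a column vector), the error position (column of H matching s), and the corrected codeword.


s = (1, 1, 1, 0)^T, error position = 14, corrected codeword c = 101110110001000

Compute s = H r^T mod 2 one row at a time:
  s_1 = 1 + 0 + 0 + 0 + 1 + 0 + 1 + 0 = 3 ≡ 1 (mod 2).
  s_2 = 1 + 1 + 0 + 1 + 1 + 0 + 1 + 0 = 5 ≡ 1 (mod 2).
  s_3 = 0 + 1 + 0 + 1 + 0 + 0 + 1 + 0 = 3 ≡ 1 (mod 2).
  s_4 = 1 + 1 + 1 + 1 + 0 + 0 + 0 + 0 = 4 ≡ 0 (mod 2).
s = (1, 1, 1, 0)^T — this equals column 14 of H (binary 1110), so error is at position 14.
Correct: flip bit 14 of r = 101110110001010 to get c = 101110110001000.


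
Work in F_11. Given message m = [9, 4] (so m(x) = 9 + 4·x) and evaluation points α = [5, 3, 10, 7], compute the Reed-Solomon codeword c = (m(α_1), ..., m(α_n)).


c = [7, 10, 5, 4]

Message polynomial: m(x) = 9 + 4·x (mod 11).
For each evaluation point α_i, compute m(α_i) mod 11:
  α_1 = 5: Horner steps 4 → 7, so m(5) = 7.
  α_2 = 3: Horner steps 4 → 10, so m(3) = 10.
  α_3 = 10: Horner steps 4 → 5, so m(10) = 5.
  α_4 = 7: Horner steps 4 → 4, so m(7) = 4.
Codeword c = [7, 10, 5, 4] ∈ F_11^4.


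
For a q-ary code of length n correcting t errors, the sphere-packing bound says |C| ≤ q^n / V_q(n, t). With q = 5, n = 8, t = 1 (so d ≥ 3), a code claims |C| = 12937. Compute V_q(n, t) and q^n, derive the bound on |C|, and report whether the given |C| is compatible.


V_q(n, t) = 33, q^n = 390625, Hamming bound = 11837, |C| = 12937 > bound (violated).

Step 1: Compute V_q(n, t) = Σ_{j=0}^1 C(n, j) (q−1)^j.
  j = 0: C(8,0)·(4)^0 = 1·1 = 1.
  j = 1: C(8,1)·(4)^1 = 8·4 = 32.
  V_q(n, t) = 1 + 32 = 33.
Step 2: q^n = 5^8 = 390625.
Step 3: Hamming bound ⌊q^n / V_q(n,t)⌋ = ⌊390625/33⌋ = 11837.
Step 4: Compare |C| = 12937 to 11837: violated.
The claimed |C| lies above the Hamming bound, so no 5-ary code of length 8 with d ≥ 3 can have 12937 codewords.


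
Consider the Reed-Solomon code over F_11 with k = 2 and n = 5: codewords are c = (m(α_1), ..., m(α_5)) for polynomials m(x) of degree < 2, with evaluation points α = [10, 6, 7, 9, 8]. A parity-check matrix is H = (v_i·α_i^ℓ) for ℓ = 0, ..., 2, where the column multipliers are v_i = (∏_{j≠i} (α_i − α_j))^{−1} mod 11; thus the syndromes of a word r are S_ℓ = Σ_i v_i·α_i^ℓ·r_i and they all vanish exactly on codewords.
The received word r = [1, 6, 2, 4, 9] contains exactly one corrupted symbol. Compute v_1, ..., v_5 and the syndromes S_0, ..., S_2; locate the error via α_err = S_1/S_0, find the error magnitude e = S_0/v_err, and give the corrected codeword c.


S = (2, 7, 8), error at position 4, error magnitude e = 10, c = [1, 6, 2, 5, 9].

Step 1: column multipliers v_i = (∏_{j≠i}(α_i − α_j))^{−1} mod 11.
  i = 1 (α = 10): (10−6)(10−7)(10−9)(10−8) = 4·3·1·2 = 24 ≡ 2, so v_1 = 2^{−1} = 6 (mod 11).
  i = 2 (α = 6): (6−10)(6−7)(6−9)(6−8) = (−4)·(−1)·(−3)·(−2) = 24 ≡ 2, so v_2 = 2^{−1} = 6 (mod 11).
  i = 3 (α = 7): (7−10)(7−6)(7−9)(7−8) = (−3)·1·(−2)·(−1) = −6 ≡ 5, so v_3 = 5^{−1} = 9 (mod 11).
  i = 4 (α = 9): (9−10)(9−6)(9−7)(9−8) = (−1)·3·2·1 = −6 ≡ 5, so v_4 = 5^{−1} = 9 (mod 11).
  i = 5 (α = 8): (8−10)(8−6)(8−7)(8−9) = (−2)·2·1·(−1) = 4 ≡ 4, so v_5 = 4^{−1} = 3 (mod 11).
  v = [6, 6, 9, 9, 3].
Step 2: syndromes of r = [1, 6, 2, 4, 9] (all sums mod 11).
  S_0 = Σ v_i r_i = 6·1 + 6·6 + 9·2 + 9·4 + 3·9 = 123 ≡ 2.
  S_1 = Σ v_i α_i r_i = 6·10·1 + 6·6·6 + 9·7·2 + 9·9·4 + 3·8·9 = 942 ≡ 7.
  α_i^2 mod 11 = [1, 3, 5, 4, 9].
  S_2 = Σ v_i α_i^2 r_i = 6·1·1 + 6·3·6 + 9·5·2 + 9·4·4 + 3·9·9 = 591 ≡ 8.
  S = (2, 7, 8) ≠ 0, so r is not a codeword (an error is present).
Step 3: locate the error. For a single error e at position i, S_ℓ = v_i·e·α_i^ℓ, so α_err = S_1/S_0.
  S_0^{−1} = 2^{−1} = 6 (mod 11), so α_err = 7·6 = 42 ≡ 9 = α_4. Error position i = 4.
  Consistency check: S_2/S_1 = 8·8 = 64 ≡ 9 = α_err ✓ (single-error assumption holds).
Step 4: error magnitude e = S_0/v_4 = S_0·∏_{j≠4}(α_4 − α_j) = 2·5 = 10 ≡ 10 (mod 11).
Step 5: correct position 4: c_4 = r_4 − e = 4 − 10 ≡ 5 (mod 11). Hence c = [1, 6, 2, 5, 9].
  Check: interpolating c through the α_i gives m(x) = 8 + 7·x (degree < 2) with m(α_i) = c_i for every i, so c is indeed a codeword.


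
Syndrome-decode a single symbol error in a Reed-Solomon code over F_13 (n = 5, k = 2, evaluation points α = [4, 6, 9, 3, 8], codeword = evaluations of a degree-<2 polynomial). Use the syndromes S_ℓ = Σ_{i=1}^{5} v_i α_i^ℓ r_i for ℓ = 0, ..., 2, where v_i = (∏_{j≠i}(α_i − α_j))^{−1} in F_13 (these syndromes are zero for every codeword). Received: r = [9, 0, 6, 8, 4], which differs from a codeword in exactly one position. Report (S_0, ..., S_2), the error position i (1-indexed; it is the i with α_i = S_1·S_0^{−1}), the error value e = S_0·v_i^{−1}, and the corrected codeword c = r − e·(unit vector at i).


S = (12, 10, 4), error at position 4, error magnitude e = 1, c = [9, 0, 6, 7, 4].

Step 1: column multipliers v_i = (∏_{j≠i}(α_i − α_j))^{−1} mod 13.
  i = 1 (α = 4): (4−6)(4−9)(4−3)(4−8) = (−2)·(−5)·1·(−4) = −40 ≡ 12, so v_1 = 12^{−1} = 12 (mod 13).
  i = 2 (α = 6): (6−4)(6−9)(6−3)(6−8) = 2·(−3)·3·(−2) = 36 ≡ 10, so v_2 = 10^{−1} = 4 (mod 13).
  i = 3 (α = 9): (9−4)(9−6)(9−3)(9−8) = 5·3·6·1 = 90 ≡ 12, so v_3 = 12^{−1} = 12 (mod 13).
  i = 4 (α = 3): (3−4)(3−6)(3−9)(3−8) = (−1)·(−3)·(−6)·(−5) = 90 ≡ 12, so v_4 = 12^{−1} = 12 (mod 13).
  i = 5 (α = 8): (8−4)(8−6)(8−9)(8−3) = 4·2·(−1)·5 = −40 ≡ 12, so v_5 = 12^{−1} = 12 (mod 13).
  v = [12, 4, 12, 12, 12].
Step 2: syndromes of r = [9, 0, 6, 8, 4] (all sums mod 13).
  S_0 = Σ v_i r_i = 12·9 + 4·0 + 12·6 + 12·8 + 12·4 = 324 ≡ 12.
  S_1 = Σ v_i α_i r_i = 12·4·9 + 4·6·0 + 12·9·6 + 12·3·8 + 12·8·4 = 1752 ≡ 10.
  α_i^2 mod 13 = [3, 10, 3, 9, 12].
  S_2 = Σ v_i α_i^2 r_i = 12·3·9 + 4·10·0 + 12·3·6 + 12·9·8 + 12·12·4 = 1980 ≡ 4.
  S = (12, 10, 4) ≠ 0, so r is not a codeword (an error is present).
Step 3: locate the error. For a single error e at position i, S_ℓ = v_i·e·α_i^ℓ, so α_err = S_1/S_0.
  S_0^{−1} = 12^{−1} = 12 (mod 13), so α_err = 10·12 = 120 ≡ 3 = α_4. Error position i = 4.
  Consistency check: S_2/S_1 = 4·4 = 16 ≡ 3 = α_err ✓ (single-error assumption holds).
Step 4: error magnitude e = S_0/v_4 = S_0·∏_{j≠4}(α_4 − α_j) = 12·12 = 144 ≡ 1 (mod 13).
Step 5: correct position 4: c_4 = r_4 − e = 8 − 1 ≡ 7 (mod 13). Hence c = [9, 0, 6, 7, 4].
  Check: interpolating c through the α_i gives m(x) = 1 + 2·x (degree < 2) with m(α_i) = c_i for every i, so c is indeed a codeword.


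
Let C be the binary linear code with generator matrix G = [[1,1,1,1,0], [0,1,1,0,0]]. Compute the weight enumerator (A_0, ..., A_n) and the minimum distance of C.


Weight distribution: A_0 = 1, A_2 = 2, A_4 = 1. Minimum distance d = 2.

Enumerate all 2^2 = 4 messages m ∈ F_2^2.
For each, compute codeword c = mG in F_2^5, then tally its weight.
  m = 00 → c = 00000, weight = 0.
  m = 10 → c = 11110, weight = 4.
  m = 01 → c = 01100, weight = 2.
  m = 11 → c = 10010, weight = 2.
Tally weights:
  weight 0: 1 codewords.
  weight 2: 2 codewords.
  weight 4: 1 codewords.
Minimum distance d = smallest w > 0 with A_w > 0 = 2.
Sanity: Σ A_w = 4 = 2^2 = 4 ✓.


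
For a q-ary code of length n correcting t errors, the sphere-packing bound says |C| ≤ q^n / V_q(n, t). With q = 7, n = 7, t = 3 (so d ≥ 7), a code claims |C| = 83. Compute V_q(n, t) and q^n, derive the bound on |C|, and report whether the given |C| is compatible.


V_q(n, t) = 8359, q^n = 823543, Hamming bound = 98, |C| = 83 ≤ bound (satisfied).

Step 1: Compute V_q(n, t) = Σ_{j=0}^3 C(n, j) (q−1)^j.
  j = 0: C(7,0)·(6)^0 = 1·1 = 1.
  j = 1: C(7,1)·(6)^1 = 7·6 = 42.
  j = 2: C(7,2)·(6)^2 = 21·36 = 756.
  j = 3: C(7,3)·(6)^3 = 35·216 = 7560.
  V_q(n, t) = 1 + 42 + 756 + 7560 = 8359.
Step 2: q^n = 7^7 = 823543.
Step 3: Hamming bound ⌊q^n / V_q(n,t)⌋ = ⌊823543/8359⌋ = 98.
Step 4: Compare |C| = 83 to 98: satisfied.
The claimed |C| lies below the Hamming bound.


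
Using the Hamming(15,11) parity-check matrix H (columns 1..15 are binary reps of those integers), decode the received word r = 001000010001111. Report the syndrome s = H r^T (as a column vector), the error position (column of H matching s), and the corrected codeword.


s = (1, 0, 1, 1)^T, error position = 11, corrected codeword c = 001000010011111

Compute s = H r^T mod 2 one row at a time:
  s_1 = 1 + 0 + 0 + 0 + 1 + 1 + 1 + 1 = 5 ≡ 1 (mod 2).
  s_2 = 0 + 0 + 0 + 0 + 1 + 1 + 1 + 1 = 4 ≡ 0 (mod 2).
  s_3 = 0 + 1 + 0 + 0 + 0 + 0 + 1 + 1 = 3 ≡ 1 (mod 2).
  s_4 = 0 + 1 + 0 + 0 + 0 + 0 + 1 + 1 = 3 ≡ 1 (mod 2).
s = (1, 0, 1, 1)^T — this equals column 11 of H (binary 1011), so error is at position 11.
Correct: flip bit 11 of r = 001000010001111 to get c = 001000010011111.


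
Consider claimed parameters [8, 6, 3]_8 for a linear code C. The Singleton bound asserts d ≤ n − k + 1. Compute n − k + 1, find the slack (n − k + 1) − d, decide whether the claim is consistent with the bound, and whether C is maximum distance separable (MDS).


Singleton RHS = n − k + 1 = 3, slack = 0, bound satisfied, MDS.

Singleton bound: d ≤ n − k + 1.
Here n = 8, k = 6, so n − k + 1 = 3.
Given d = 3, check d ≤ 3: YES.
Slack = (n − k + 1) − d = 0.
The code is MDS (slack = 0).
Description: the claimed parameters are [8, 6, 3]_8; such a code would be MDS (meets Singleton bound).


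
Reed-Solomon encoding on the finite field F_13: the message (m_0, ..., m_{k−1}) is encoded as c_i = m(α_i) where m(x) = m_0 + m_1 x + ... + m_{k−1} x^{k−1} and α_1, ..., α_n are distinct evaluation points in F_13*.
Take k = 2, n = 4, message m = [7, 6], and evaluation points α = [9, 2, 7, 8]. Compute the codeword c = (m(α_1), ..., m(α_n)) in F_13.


c = [9, 6, 10, 3]

Message polynomial: m(x) = 7 + 6·x (mod 13).
For each evaluation point α_i, compute m(α_i) mod 13:
  α_1 = 9: Horner steps 6 → 9, so m(9) = 9.
  α_2 = 2: Horner steps 6 → 6, so m(2) = 6.
  α_3 = 7: Horner steps 6 → 10, so m(7) = 10.
  α_4 = 8: Horner steps 6 → 3, so m(8) = 3.
Codeword c = [9, 6, 10, 3] ∈ F_13^4.


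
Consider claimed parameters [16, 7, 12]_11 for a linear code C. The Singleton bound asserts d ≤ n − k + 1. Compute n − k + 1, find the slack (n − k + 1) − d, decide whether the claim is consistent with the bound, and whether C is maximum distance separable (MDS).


Singleton RHS = n − k + 1 = 10, slack = -2, bound violated (no such code; not MDS).

Singleton bound: d ≤ n − k + 1.
Here n = 16, k = 7, so n − k + 1 = 10.
Given d = 12, check d ≤ 10: NO.
Slack = (n − k + 1) − d = -2.
The slack is negative: d = 12 exceeds n − k + 1 = 10 by 2, so the Singleton bound is violated and no linear [16, 7, 12]_11 code can exist. In particular it is not MDS (MDS requires d = n − k + 1 exactly).
Description: the claimed parameters are [16, 7, 12]_11; such a code would be impossible (violates the Singleton bound).


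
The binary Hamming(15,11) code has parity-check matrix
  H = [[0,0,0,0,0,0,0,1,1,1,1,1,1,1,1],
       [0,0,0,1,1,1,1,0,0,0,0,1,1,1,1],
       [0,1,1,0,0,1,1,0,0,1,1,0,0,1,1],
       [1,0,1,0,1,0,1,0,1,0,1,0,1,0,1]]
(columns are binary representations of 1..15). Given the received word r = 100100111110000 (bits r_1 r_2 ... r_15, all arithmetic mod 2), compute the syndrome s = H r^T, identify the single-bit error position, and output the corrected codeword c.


s = (0, 0, 1, 0)^T, error position = 2, corrected codeword c = 110100111110000

Compute s = H r^T mod 2 one row at a time:
  s_1 = 1 + 1 + 1 + 1 + 0 + 0 + 0 + 0 = 4 ≡ 0 (mod 2).
  s_2 = 1 + 0 + 0 + 1 + 0 + 0 + 0 + 0 = 2 ≡ 0 (mod 2).
  s_3 = 0 + 0 + 0 + 1 + 1 + 1 + 0 + 0 = 3 ≡ 1 (mod 2).
  s_4 = 1 + 0 + 0 + 1 + 1 + 1 + 0 + 0 = 4 ≡ 0 (mod 2).
s = (0, 0, 1, 0)^T — this equals column 2 of H (binary 0010), so error is at position 2.
Correct: flip bit 2 of r = 100100111110000 to get c = 110100111110000.


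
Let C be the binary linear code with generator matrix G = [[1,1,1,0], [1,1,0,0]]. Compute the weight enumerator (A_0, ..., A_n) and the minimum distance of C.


Weight distribution: A_0 = 1, A_1 = 1, A_2 = 1, A_3 = 1. Minimum distance d = 1.

Enumerate all 2^2 = 4 messages m ∈ F_2^2.
For each, compute codeword c = mG in F_2^4, then tally its weight.
  m = 00 → c = 0000, weight = 0.
  m = 10 → c = 1110, weight = 3.
  m = 01 → c = 1100, weight = 2.
  m = 11 → c = 0010, weight = 1.
Tally weights:
  weight 0: 1 codewords.
  weight 1: 1 codewords.
  weight 2: 1 codewords.
  weight 3: 1 codewords.
Minimum distance d = smallest w > 0 with A_w > 0 = 1.
Sanity: Σ A_w = 4 = 2^2 = 4 ✓.


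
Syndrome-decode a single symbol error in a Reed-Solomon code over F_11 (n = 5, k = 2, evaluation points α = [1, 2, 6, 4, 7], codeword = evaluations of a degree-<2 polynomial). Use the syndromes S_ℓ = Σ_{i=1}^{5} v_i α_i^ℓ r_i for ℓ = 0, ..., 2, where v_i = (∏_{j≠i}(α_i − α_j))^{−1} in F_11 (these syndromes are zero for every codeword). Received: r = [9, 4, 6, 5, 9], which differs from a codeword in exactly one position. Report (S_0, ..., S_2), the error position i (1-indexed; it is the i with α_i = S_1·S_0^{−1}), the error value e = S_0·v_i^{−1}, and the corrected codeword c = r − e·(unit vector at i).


S = (4, 6, 9), error at position 5, error magnitude e = 8, c = [9, 4, 6, 5, 1].

Step 1: column multipliers v_i = (∏_{j≠i}(α_i − α_j))^{−1} mod 11.
  i = 1 (α = 1): (1−2)(1−6)(1−4)(1−7) = (−1)·(−5)·(−3)·(−6) = 90 ≡ 2, so v_1 = 2^{−1} = 6 (mod 11).
  i = 2 (α = 2): (2−1)(2−6)(2−4)(2−7) = 1·(−4)·(−2)·(−5) = −40 ≡ 4, so v_2 = 4^{−1} = 3 (mod 11).
  i = 3 (α = 6): (6−1)(6−2)(6−4)(6−7) = 5·4·2·(−1) = −40 ≡ 4, so v_3 = 4^{−1} = 3 (mod 11).
  i = 4 (α = 4): (4−1)(4−2)(4−6)(4−7) = 3·2·(−2)·(−3) = 36 ≡ 3, so v_4 = 3^{−1} = 4 (mod 11).
  i = 5 (α = 7): (7−1)(7−2)(7−6)(7−4) = 6·5·1·3 = 90 ≡ 2, so v_5 = 2^{−1} = 6 (mod 11).
  v = [6, 3, 3, 4, 6].
Step 2: syndromes of r = [9, 4, 6, 5, 9] (all sums mod 11).
  S_0 = Σ v_i r_i = 6·9 + 3·4 + 3·6 + 4·5 + 6·9 = 158 ≡ 4.
  S_1 = Σ v_i α_i r_i = 6·1·9 + 3·2·4 + 3·6·6 + 4·4·5 + 6·7·9 = 644 ≡ 6.
  α_i^2 mod 11 = [1, 4, 3, 5, 5].
  S_2 = Σ v_i α_i^2 r_i = 6·1·9 + 3·4·4 + 3·3·6 + 4·5·5 + 6·5·9 = 526 ≡ 9.
  S = (4, 6, 9) ≠ 0, so r is not a codeword (an error is present).
Step 3: locate the error. For a single error e at position i, S_ℓ = v_i·e·α_i^ℓ, so α_err = S_1/S_0.
  S_0^{−1} = 4^{−1} = 3 (mod 11), so α_err = 6·3 = 18 ≡ 7 = α_5. Error position i = 5.
  Consistency check: S_2/S_1 = 9·2 = 18 ≡ 7 = α_err ✓ (single-error assumption holds).
Step 4: error magnitude e = S_0/v_5 = S_0·∏_{j≠5}(α_5 − α_j) = 4·2 = 8 ≡ 8 (mod 11).
Step 5: correct position 5: c_5 = r_5 − e = 9 − 8 ≡ 1 (mod 11). Hence c = [9, 4, 6, 5, 1].
  Check: interpolating c through the α_i gives m(x) = 3 + 6·x (degree < 2) with m(α_i) = c_i for every i, so c is indeed a codeword.


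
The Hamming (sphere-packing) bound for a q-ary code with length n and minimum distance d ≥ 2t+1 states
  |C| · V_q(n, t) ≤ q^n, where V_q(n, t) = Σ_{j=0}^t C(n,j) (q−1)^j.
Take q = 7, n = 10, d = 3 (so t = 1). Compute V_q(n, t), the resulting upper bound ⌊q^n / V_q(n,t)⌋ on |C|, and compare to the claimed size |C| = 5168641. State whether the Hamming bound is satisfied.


V_q(n, t) = 61, q^n = 282475249, Hamming bound = 4630741, |C| = 5168641 > bound (violated).

Step 1: Compute V_q(n, t) = Σ_{j=0}^1 C(n, j) (q−1)^j.
  j = 0: C(10,0)·(6)^0 = 1·1 = 1.
  j = 1: C(10,1)·(6)^1 = 10·6 = 60.
  V_q(n, t) = 1 + 60 = 61.
Step 2: q^n = 7^10 = 282475249.
Step 3: Hamming bound ⌊q^n / V_q(n,t)⌋ = ⌊282475249/61⌋ = 4630741.
Step 4: Compare |C| = 5168641 to 4630741: violated.
The claimed |C| lies above the Hamming bound, so no 7-ary code of length 10 with d ≥ 3 can have 5168641 codewords.


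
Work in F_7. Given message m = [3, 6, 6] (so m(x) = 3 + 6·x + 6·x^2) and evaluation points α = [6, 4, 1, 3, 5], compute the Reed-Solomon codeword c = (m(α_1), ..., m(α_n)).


c = [3, 4, 1, 5, 1]

Message polynomial: m(x) = 3 + 6·x + 6·x^2 (mod 7).
For each evaluation point α_i, compute m(α_i) mod 7:
  α_1 = 6: Horner steps 6 → 0 → 3, so m(6) = 3.
  α_2 = 4: Horner steps 6 → 2 → 4, so m(4) = 4.
  α_3 = 1: Horner steps 6 → 5 → 1, so m(1) = 1.
  α_4 = 3: Horner steps 6 → 3 → 5, so m(3) = 5.
  α_5 = 5: Horner steps 6 → 1 → 1, so m(5) = 1.
Codeword c = [3, 4, 1, 5, 1] ∈ F_7^5.


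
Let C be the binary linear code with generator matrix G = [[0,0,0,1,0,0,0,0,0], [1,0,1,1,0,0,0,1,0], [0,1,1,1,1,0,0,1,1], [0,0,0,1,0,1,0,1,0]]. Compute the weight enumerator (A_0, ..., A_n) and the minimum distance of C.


Weight distribution: A_0 = 1, A_1 = 1, A_2 = 1, A_3 = 3, A_4 = 3, A_5 = 3, A_6 = 3, A_7 = 1. Minimum distance d = 1.

Enumerate all 2^4 = 16 messages m ∈ F_2^4.
For each, compute codeword c = mG in F_2^9, then tally its weight.
  m = 0000 → c = 000000000, weight = 0.
  m = 1000 → c = 000100000, weight = 1.
  m = 0100 → c = 101100010, weight = 4.
  m = 1100 → c = 101000010, weight = 3.
  m = 0010 → c = 011110011, weight = 6.
  m = 1010 → c = 011010011, weight = 5.
  m = 0110 → c = 110010001, weight = 4.
  m = 1110 → c = 110110001, weight = 5.
  m = 0001 → c = 000101010, weight = 3.
  m = 1001 → c = 000001010, weight = 2.
  m = 0101 → c = 101001000, weight = 3.
  m = 1101 → c = 101101000, weight = 4.
  m = 0011 → c = 011011001, weight = 5.
  m = 1011 → c = 011111001, weight = 6.
  m = 0111 → c = 110111011, weight = 7.
  m = 1111 → c = 110011011, weight = 6.
Tally weights:
  weight 0: 1 codewords.
  weight 1: 1 codewords.
  weight 2: 1 codewords.
  weight 3: 3 codewords.
  weight 4: 3 codewords.
  weight 5: 3 codewords.
  weight 6: 3 codewords.
  weight 7: 1 codewords.
Minimum distance d = smallest w > 0 with A_w > 0 = 1.
Sanity: Σ A_w = 16 = 2^4 = 16 ✓.


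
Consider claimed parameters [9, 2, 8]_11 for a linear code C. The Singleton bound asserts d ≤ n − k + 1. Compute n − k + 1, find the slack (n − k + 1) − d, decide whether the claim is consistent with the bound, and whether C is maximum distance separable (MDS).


Singleton RHS = n − k + 1 = 8, slack = 0, bound satisfied, MDS.

Singleton bound: d ≤ n − k + 1.
Here n = 9, k = 2, so n − k + 1 = 8.
Given d = 8, check d ≤ 8: YES.
Slack = (n − k + 1) − d = 0.
The code is MDS (slack = 0).
Description: the claimed parameters are [9, 2, 8]_11; such a code would be MDS (meets Singleton bound).


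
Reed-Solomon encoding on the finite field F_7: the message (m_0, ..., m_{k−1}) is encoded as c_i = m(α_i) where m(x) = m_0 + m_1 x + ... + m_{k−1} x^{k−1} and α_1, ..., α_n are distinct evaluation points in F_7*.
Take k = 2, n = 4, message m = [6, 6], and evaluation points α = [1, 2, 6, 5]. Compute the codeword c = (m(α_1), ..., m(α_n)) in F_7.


c = [5, 4, 0, 1]

Message polynomial: m(x) = 6 + 6·x (mod 7).
For each evaluation point α_i, compute m(α_i) mod 7:
  α_1 = 1: Horner steps 6 → 5, so m(1) = 5.
  α_2 = 2: Horner steps 6 → 4, so m(2) = 4.
  α_3 = 6: Horner steps 6 → 0, so m(6) = 0.
  α_4 = 5: Horner steps 6 → 1, so m(5) = 1.
Codeword c = [5, 4, 0, 1] ∈ F_7^4.
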